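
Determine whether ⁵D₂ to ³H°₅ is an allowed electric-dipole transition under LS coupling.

forbidden

Parity must change: even → odd — ✓.
ΔS = 0: S: 2 → 1 — ✗.
ΔL = 0, ±1 (not L=0↔0): L: 2 → 5, ΔL = +3 — ✗.
ΔJ = 0, ±1 (not J=0↔0): J: 2 → 5, ΔJ = +3 — ✗.
Rule(s) violated: ΔS, ΔL, ΔJ.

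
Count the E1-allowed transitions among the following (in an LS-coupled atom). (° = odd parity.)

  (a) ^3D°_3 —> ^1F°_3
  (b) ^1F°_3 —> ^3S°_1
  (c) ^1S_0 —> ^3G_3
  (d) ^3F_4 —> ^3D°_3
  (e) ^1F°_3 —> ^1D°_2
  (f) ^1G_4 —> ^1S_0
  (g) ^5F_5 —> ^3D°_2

(a) forbidden (parity, ΔS fail)
(b) forbidden (parity, ΔS, ΔL, ΔJ fail)
(c) forbidden (parity, ΔS, ΔL, ΔJ fail)
(d) allowed
(e) forbidden (parity fails)
(f) forbidden (parity, ΔL, ΔJ fail)
(g) forbidden (ΔS, ΔJ fail)
Total allowed: 1 of 7.

1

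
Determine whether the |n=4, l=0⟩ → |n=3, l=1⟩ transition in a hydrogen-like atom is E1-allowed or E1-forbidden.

allowed

Initial l = 0, final l = 1, so Δl = +1. E1 requires Δl = ±1: ok.
All E1 selection rules are satisfied.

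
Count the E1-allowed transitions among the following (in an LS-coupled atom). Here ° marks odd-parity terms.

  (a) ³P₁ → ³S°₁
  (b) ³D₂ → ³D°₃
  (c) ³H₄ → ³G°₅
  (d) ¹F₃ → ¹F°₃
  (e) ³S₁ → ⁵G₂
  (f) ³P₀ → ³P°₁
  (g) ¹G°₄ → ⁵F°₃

(a) allowed
(b) allowed
(c) allowed
(d) allowed
(e) forbidden (parity, ΔS, ΔL fail)
(f) allowed
(g) forbidden (parity, ΔS fail)
Total allowed: 5 of 7.

5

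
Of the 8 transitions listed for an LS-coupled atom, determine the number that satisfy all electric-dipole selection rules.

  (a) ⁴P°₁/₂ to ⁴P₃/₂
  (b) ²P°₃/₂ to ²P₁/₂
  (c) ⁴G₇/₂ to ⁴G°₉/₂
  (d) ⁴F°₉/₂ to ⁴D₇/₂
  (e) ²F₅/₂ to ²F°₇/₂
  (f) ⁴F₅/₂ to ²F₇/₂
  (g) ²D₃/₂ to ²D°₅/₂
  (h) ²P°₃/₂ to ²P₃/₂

(a) allowed
(b) allowed
(c) allowed
(d) allowed
(e) allowed
(f) forbidden (parity, ΔS fail)
(g) allowed
(h) allowed
Total allowed: 7 of 8.

7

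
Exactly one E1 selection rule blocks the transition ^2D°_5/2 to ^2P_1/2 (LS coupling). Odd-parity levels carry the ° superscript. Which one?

Parity must change: odd → even — ok.
ΔS = 0: S: 1/2 → 1/2 — ok.
ΔL = 0, ±1 (not L=0↔0): L: 2 → 1, ΔL = -1 — ok.
ΔJ = 0, ±1 (not J=0↔0): J: 5/2 → 1/2, ΔJ = -2 — fails.

the ΔJ = 0, ±1 rule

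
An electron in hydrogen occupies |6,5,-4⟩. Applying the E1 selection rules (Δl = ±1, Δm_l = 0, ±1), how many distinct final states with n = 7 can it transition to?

E1 requires Δl = ±1, so l_f ∈ {4, 6}; with 0 ≤ l_f ≤ n_f−1 = 6, the allowed l_f values are {4, 6}.
For l_f = 4: m_f ∈ {m_i−1, m_i, m_i+1} ∩ [−4, 4] = {-4, -3} → 2 states.
For l_f = 6: m_f ∈ {m_i−1, m_i, m_i+1} ∩ [−6, 6] = {-5, -4, -3} → 3 states.
Total: 5.

5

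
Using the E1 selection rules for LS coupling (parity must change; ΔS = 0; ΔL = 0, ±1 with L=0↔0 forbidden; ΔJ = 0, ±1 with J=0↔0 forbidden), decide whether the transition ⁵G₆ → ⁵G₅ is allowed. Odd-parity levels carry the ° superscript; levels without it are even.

Reading off the term symbols: S 2→2, L 4→4, J 6→5, parity even→even.
ΔS = 0: S: 2 → 2 — ok.
ΔJ = 0, ±1 (not J=0↔0): J: 6 → 5, ΔJ = -1 — ok.
Parity must change: even → even — fails.
ΔL = 0, ±1 (not L=0↔0): L: 4 → 4, ΔL = +0 — ok.
Rule(s) violated: parity.

forbidden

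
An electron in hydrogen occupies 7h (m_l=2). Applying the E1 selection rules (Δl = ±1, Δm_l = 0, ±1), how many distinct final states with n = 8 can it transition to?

6

E1 requires Δl = ±1, so l_f ∈ {4, 6}; with 0 ≤ l_f ≤ n_f−1 = 7, the allowed l_f values are {4, 6}.
For l_f = 4: m_f ∈ {m_i−1, m_i, m_i+1} ∩ [−4, 4] = {1, 2, 3} → 3 states.
For l_f = 6: m_f ∈ {m_i−1, m_i, m_i+1} ∩ [−6, 6] = {1, 2, 3} → 3 states.
Total: 6.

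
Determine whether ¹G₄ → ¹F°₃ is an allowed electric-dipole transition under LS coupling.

Parity must change: even → odd — satisfied.
ΔS = 0: S: 0 → 0 — satisfied.
ΔL = 0, ±1 (not L=0↔0): L: 4 → 3, ΔL = -1 — satisfied.
ΔJ = 0, ±1 (not J=0↔0): J: 4 → 3, ΔJ = -1 — satisfied.
All four E1 rules are satisfied.

allowed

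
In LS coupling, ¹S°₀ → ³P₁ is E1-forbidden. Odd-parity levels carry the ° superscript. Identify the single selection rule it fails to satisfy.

Reading off the term symbols: S 0→1, L 0→1, J 0→1, parity odd→even.
Parity must change: odd → even — passes.
ΔS = 0: S: 0 → 1 — fails.
ΔL = 0, ±1 (not L=0↔0): L: 0 → 1, ΔL = +1 — passes.
ΔJ = 0, ±1 (not J=0↔0): J: 0 → 1, ΔJ = +1 — passes.

the ΔS = 0 rule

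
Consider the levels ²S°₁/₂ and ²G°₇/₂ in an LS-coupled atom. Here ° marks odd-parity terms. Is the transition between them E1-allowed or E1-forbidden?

Initial level: S=1/2, L=0, J=1/2, parity odd. Final level: S=1/2, L=4, J=7/2, parity odd.
Parity must change: odd → odd — fails.
ΔS = 0: S: 1/2 → 1/2 — passes.
ΔL = 0, ±1 (not L=0↔0): L: 0 → 4, ΔL = +4 — fails.
ΔJ = 0, ±1 (not J=0↔0): J: 1/2 → 7/2, ΔJ = +3 — fails.
Rule(s) violated: parity, ΔL, ΔJ.

forbidden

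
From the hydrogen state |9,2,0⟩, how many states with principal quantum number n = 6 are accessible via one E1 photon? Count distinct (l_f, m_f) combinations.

6

E1 requires Δl = ±1, so l_f ∈ {1, 3}; with 0 ≤ l_f ≤ n_f−1 = 5, the allowed l_f values are {1, 3}.
For l_f = 1: m_f ∈ {m_i−1, m_i, m_i+1} ∩ [−1, 1] = {-1, 0, 1} → 3 states.
For l_f = 3: m_f ∈ {m_i−1, m_i, m_i+1} ∩ [−3, 3] = {-1, 0, 1} → 3 states.
Total: 6.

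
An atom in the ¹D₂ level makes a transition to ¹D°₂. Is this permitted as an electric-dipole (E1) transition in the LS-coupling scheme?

allowed

Parity must change: even → odd — passes.
ΔS = 0: S: 0 → 0 — passes.
ΔL = 0, ±1 (not L=0↔0): L: 2 → 2, ΔL = +0 — passes.
ΔJ = 0, ±1 (not J=0↔0): J: 2 → 2, ΔJ = +0 — passes.
All four E1 rules are satisfied.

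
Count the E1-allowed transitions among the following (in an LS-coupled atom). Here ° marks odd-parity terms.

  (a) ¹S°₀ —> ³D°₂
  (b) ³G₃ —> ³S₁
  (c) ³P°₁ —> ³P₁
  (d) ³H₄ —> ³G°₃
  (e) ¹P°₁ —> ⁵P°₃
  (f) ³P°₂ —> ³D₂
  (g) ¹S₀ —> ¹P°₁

(a) forbidden (parity, ΔS, ΔL, ΔJ fail)
(b) forbidden (parity, ΔL, ΔJ fail)
(c) allowed
(d) allowed
(e) forbidden (parity, ΔS, ΔJ fail)
(f) allowed
(g) allowed
Total allowed: 4 of 7.

4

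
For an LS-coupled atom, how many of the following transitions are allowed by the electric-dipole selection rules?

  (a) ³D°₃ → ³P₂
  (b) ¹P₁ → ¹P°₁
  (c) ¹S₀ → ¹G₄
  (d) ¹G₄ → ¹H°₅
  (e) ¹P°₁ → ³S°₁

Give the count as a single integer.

(a) allowed
(b) allowed
(c) forbidden (parity, ΔL, ΔJ fail)
(d) allowed
(e) forbidden (parity, ΔS fail)
Total allowed: 3 of 5.

3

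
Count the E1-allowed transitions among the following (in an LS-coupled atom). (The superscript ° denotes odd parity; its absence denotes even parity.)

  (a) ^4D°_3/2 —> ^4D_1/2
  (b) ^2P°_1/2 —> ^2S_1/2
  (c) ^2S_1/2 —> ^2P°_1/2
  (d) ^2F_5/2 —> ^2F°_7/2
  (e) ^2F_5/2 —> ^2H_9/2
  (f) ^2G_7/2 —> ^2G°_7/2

5

(a) allowed
(b) allowed
(c) allowed
(d) allowed
(e) forbidden (parity, ΔL, ΔJ fail)
(f) allowed
Total allowed: 5 of 6.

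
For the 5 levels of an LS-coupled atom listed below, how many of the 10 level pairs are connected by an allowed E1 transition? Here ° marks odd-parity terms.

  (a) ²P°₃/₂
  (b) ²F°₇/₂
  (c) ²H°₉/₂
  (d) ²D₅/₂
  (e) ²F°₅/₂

3

(a)–(b): forbidden (parity, ΔL, ΔJ).
(a)–(c): forbidden (parity, ΔL, ΔJ).
(a)–(d): allowed.
(a)–(e): forbidden (parity, ΔL).
(b)–(c): forbidden (parity, ΔL).
(b)–(d): allowed.
(b)–(e): forbidden (parity).
(c)–(d): forbidden (ΔL, ΔJ).
(c)–(e): forbidden (parity, ΔL, ΔJ).
(d)–(e): allowed.
Allowed pairs: 3 of 10.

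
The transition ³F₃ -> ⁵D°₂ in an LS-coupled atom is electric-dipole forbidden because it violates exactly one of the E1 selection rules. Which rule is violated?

the ΔS = 0 rule

Parity must change: even → odd — ✓.
ΔS = 0: S: 1 → 2 — ✗.
ΔL = 0, ±1 (not L=0↔0): L: 3 → 2, ΔL = -1 — ✓.
ΔJ = 0, ±1 (not J=0↔0): J: 3 → 2, ΔJ = -1 — ✓.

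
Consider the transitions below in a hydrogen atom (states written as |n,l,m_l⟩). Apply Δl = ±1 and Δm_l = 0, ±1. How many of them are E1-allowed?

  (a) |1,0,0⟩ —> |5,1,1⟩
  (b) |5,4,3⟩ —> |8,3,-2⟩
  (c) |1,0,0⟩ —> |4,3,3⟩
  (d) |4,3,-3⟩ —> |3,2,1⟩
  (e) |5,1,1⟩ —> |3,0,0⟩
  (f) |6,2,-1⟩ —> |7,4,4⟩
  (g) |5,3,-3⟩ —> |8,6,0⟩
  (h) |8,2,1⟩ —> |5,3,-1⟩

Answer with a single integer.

2

(a) allowed
(b) forbidden — Δm_l = -5 (E1 requires Δm_l = 0, ±1)
(c) forbidden — Δl = +3 (E1 requires Δl = ±1); Δm_l = +3 (E1 requires Δm_l = 0, ±1)
(d) forbidden — Δm_l = +4 (E1 requires Δm_l = 0, ±1)
(e) allowed
(f) forbidden — Δl = +2 (E1 requires Δl = ±1); Δm_l = +5 (E1 requires Δm_l = 0, ±1)
(g) forbidden — Δl = +3 (E1 requires Δl = ±1); Δm_l = +3 (E1 requires Δm_l = 0, ±1)
(h) forbidden — Δm_l = -2 (E1 requires Δm_l = 0, ±1)
Total allowed: 2 of 8.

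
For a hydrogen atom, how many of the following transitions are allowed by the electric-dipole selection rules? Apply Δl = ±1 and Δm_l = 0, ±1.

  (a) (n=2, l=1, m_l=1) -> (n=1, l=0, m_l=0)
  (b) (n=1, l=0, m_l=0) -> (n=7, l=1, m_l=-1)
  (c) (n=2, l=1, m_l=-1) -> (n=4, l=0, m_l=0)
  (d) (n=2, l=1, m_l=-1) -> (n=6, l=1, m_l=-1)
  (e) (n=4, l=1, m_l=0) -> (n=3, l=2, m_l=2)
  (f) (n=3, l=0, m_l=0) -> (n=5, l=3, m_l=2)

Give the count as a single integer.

(a) allowed
(b) allowed
(c) allowed
(d) forbidden — Δl = +0 (E1 requires Δl = ±1)
(e) forbidden — Δm_l = +2 (E1 requires Δm_l = 0, ±1)
(f) forbidden — Δl = +3 (E1 requires Δl = ±1); Δm_l = +2 (E1 requires Δm_l = 0, ±1)
Total allowed: 3 of 6.

3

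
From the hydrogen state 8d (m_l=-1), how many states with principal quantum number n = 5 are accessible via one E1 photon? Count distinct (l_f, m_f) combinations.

5

E1 requires Δl = ±1, so l_f ∈ {1, 3}; with 0 ≤ l_f ≤ n_f−1 = 4, the allowed l_f values are {1, 3}.
For l_f = 1: m_f ∈ {m_i−1, m_i, m_i+1} ∩ [−1, 1] = {-1, 0} → 2 states.
For l_f = 3: m_f ∈ {m_i−1, m_i, m_i+1} ∩ [−3, 3] = {-2, -1, 0} → 3 states.
Total: 5.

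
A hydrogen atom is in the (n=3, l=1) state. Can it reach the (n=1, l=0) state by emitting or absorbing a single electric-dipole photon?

allowed

Initial l = 1, final l = 0, so Δl = -1. E1 requires Δl = ±1: ✓.
All E1 selection rules are satisfied.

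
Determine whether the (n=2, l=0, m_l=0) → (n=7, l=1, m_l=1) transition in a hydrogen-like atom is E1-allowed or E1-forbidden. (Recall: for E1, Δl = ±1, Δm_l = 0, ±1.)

Initial l = 0, final l = 1, so Δl = +1. E1 requires Δl = ±1: ✓.
Δm_l = 1 − (0) = +1. E1 requires Δm_l = 0, ±1: ✓.
All E1 selection rules are satisfied.

allowed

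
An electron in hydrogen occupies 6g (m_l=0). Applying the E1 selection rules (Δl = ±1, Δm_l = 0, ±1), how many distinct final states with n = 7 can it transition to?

6

E1 requires Δl = ±1, so l_f ∈ {3, 5}; with 0 ≤ l_f ≤ n_f−1 = 6, the allowed l_f values are {3, 5}.
For l_f = 3: m_f ∈ {m_i−1, m_i, m_i+1} ∩ [−3, 3] = {-1, 0, 1} → 3 states.
For l_f = 5: m_f ∈ {m_i−1, m_i, m_i+1} ∩ [−5, 5] = {-1, 0, 1} → 3 states.
Total: 6.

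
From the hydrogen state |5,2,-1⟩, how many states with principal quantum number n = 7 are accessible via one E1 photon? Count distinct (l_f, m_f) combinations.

E1 requires Δl = ±1, so l_f ∈ {1, 3}; with 0 ≤ l_f ≤ n_f−1 = 6, the allowed l_f values are {1, 3}.
For l_f = 1: m_f ∈ {m_i−1, m_i, m_i+1} ∩ [−1, 1] = {-1, 0} → 2 states.
For l_f = 3: m_f ∈ {m_i−1, m_i, m_i+1} ∩ [−3, 3] = {-2, -1, 0} → 3 states.
Total: 5.

5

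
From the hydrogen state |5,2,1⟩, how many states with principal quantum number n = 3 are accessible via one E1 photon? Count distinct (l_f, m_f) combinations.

2

E1 requires Δl = ±1, so l_f ∈ {1, 3}; with 0 ≤ l_f ≤ n_f−1 = 2, the allowed l_f values are {1}.
For l_f = 1: m_f ∈ {m_i−1, m_i, m_i+1} ∩ [−1, 1] = {0, 1} → 2 states.
Total: 2.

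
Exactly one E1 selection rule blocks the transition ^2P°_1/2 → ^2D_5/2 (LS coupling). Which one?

the ΔJ = 0, ±1 rule

Reading off the term symbols: S 1/2→1/2, L 1→2, J 1/2→5/2, parity odd→even.
Parity must change: odd → even — ✓.
ΔS = 0: S: 1/2 → 1/2 — ✓.
ΔL = 0, ±1 (not L=0↔0): L: 1 → 2, ΔL = +1 — ✓.
ΔJ = 0, ±1 (not J=0↔0): J: 1/2 → 5/2, ΔJ = +2 — ✗.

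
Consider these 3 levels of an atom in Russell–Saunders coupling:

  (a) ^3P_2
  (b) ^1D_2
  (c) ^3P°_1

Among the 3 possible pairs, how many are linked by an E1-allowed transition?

1

(a)–(b): forbidden (parity, ΔS).
(a)–(c): allowed.
(b)–(c): forbidden (ΔS).
Allowed pairs: 1 of 3.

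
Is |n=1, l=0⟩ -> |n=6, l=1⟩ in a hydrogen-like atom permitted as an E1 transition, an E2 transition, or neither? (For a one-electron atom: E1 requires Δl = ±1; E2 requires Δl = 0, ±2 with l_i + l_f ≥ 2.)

Δl = 1 − 0 = +1; l_i + l_f = 1.
E1 (Δl = ±1): satisfied.
E2 (Δl = 0,±2, l_i+l_f ≥ 2): not satisfied.

E1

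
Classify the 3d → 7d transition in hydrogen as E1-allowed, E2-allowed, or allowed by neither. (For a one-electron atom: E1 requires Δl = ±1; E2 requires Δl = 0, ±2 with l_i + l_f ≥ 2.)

Δl = 2 − 2 = +0; l_i + l_f = 4.
E1 (Δl = ±1): not satisfied.
E2 (Δl = 0,±2, l_i+l_f ≥ 2): satisfied.

E2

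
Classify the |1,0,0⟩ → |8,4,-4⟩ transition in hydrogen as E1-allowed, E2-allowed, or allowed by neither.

neither

Δl = 4 − 0 = +4; l_i + l_f = 4.
Δm_l = -4.
E1 (Δl = ±1, |Δm_l| ≤ 1): not satisfied.
E2 (Δl = 0,±2, l_i+l_f ≥ 2, |Δm_l| ≤ 2): not satisfied.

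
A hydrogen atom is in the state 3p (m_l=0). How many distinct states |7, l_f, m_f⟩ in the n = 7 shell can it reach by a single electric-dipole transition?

4

E1 requires Δl = ±1, so l_f ∈ {0, 2}; with 0 ≤ l_f ≤ n_f−1 = 6, the allowed l_f values are {0, 2}.
For l_f = 0: m_f ∈ {m_i−1, m_i, m_i+1} ∩ [−0, 0] = {0} → 1 state.
For l_f = 2: m_f ∈ {m_i−1, m_i, m_i+1} ∩ [−2, 2] = {-1, 0, 1} → 3 states.
Total: 4.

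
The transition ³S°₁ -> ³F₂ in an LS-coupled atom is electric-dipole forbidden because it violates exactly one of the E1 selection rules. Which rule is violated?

Reading off the term symbols: S 1→1, L 0→3, J 1→2, parity odd→even.
Parity must change: odd → even — ✓.
ΔS = 0: S: 1 → 1 — ✓.
ΔL = 0, ±1 (not L=0↔0): L: 0 → 3, ΔL = +3 — ✗.
ΔJ = 0, ±1 (not J=0↔0): J: 1 → 2, ΔJ = +1 — ✓.

the ΔL = 0, ±1 rule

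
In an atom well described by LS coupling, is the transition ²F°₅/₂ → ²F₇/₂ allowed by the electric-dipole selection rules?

ΔS = 0: S: 1/2 → 1/2 — satisfied.
ΔJ = 0, ±1 (not J=0↔0): J: 5/2 → 7/2, ΔJ = +1 — satisfied.
Parity must change: odd → even — satisfied.
ΔL = 0, ±1 (not L=0↔0): L: 3 → 3, ΔL = +0 — satisfied.
All four E1 rules are satisfied.

allowed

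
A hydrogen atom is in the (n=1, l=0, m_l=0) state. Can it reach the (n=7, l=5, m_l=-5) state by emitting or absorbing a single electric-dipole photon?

forbidden

Δl = 5 − 0 = +5; the E1 rule Δl = ±1 is ✗.
m_l: 0 → -5 (Δm_l = -5). |Δm_l| ≤ 1 ✗.
The transition is electric-dipole forbidden.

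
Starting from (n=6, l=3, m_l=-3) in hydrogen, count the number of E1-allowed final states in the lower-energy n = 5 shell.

4

E1 requires Δl = ±1, so l_f ∈ {2, 4}; with 0 ≤ l_f ≤ n_f−1 = 4, the allowed l_f values are {2, 4}.
For l_f = 2: m_f ∈ {m_i−1, m_i, m_i+1} ∩ [−2, 2] = {-2} → 1 state.
For l_f = 4: m_f ∈ {m_i−1, m_i, m_i+1} ∩ [−4, 4] = {-4, -3, -2} → 3 states.
Total: 4.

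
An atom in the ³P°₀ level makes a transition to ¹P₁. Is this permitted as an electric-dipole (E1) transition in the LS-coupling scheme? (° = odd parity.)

Reading off the term symbols: S 1→0, L 1→1, J 0→1, parity odd→even.
Parity must change: odd → even — ok.
ΔS = 0: S: 1 → 0 — fails.
ΔL = 0, ±1 (not L=0↔0): L: 1 → 1, ΔL = +0 — ok.
ΔJ = 0, ±1 (not J=0↔0): J: 0 → 1, ΔJ = +1 — ok.
Rule(s) violated: ΔS.

forbidden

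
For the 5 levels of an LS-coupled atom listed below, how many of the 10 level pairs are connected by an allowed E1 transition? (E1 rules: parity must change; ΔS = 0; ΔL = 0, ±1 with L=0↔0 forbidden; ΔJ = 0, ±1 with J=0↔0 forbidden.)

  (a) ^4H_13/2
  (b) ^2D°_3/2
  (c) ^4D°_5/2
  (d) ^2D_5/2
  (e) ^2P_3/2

2

(a)–(b): forbidden (ΔS, ΔL, ΔJ).
(a)–(c): forbidden (ΔL, ΔJ).
(a)–(d): forbidden (parity, ΔS, ΔL, ΔJ).
(a)–(e): forbidden (parity, ΔS, ΔL, ΔJ).
(b)–(c): forbidden (parity, ΔS).
(b)–(d): allowed.
(b)–(e): allowed.
(c)–(d): forbidden (ΔS).
(c)–(e): forbidden (ΔS).
(d)–(e): forbidden (parity).
Allowed pairs: 2 of 10.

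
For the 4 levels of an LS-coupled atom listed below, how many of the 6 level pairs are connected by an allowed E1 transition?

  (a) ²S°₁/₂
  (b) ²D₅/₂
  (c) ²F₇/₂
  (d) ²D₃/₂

0

(a)–(b): forbidden (ΔL, ΔJ).
(a)–(c): forbidden (ΔL, ΔJ).
(a)–(d): forbidden (ΔL).
(b)–(c): forbidden (parity).
(b)–(d): forbidden (parity).
(c)–(d): forbidden (parity, ΔJ).
Allowed pairs: 0 of 6.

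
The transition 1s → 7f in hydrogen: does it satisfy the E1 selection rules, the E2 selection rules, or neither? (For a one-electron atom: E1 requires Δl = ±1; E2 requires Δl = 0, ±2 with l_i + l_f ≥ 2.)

neither

Δl = 3 − 0 = +3; l_i + l_f = 3.
E1 (Δl = ±1): not satisfied.
E2 (Δl = 0,±2, l_i+l_f ≥ 2): not satisfied.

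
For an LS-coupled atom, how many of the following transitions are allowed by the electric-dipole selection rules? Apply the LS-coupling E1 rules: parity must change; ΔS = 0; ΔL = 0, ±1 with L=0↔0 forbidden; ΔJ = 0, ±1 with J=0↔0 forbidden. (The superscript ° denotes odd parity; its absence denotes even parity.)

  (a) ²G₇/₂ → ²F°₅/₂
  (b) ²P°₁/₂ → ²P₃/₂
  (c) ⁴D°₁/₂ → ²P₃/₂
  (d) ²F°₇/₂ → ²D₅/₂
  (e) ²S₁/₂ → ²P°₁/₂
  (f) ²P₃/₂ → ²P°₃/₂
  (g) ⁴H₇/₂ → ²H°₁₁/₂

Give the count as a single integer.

(a) allowed
(b) allowed
(c) forbidden (ΔS fails)
(d) allowed
(e) allowed
(f) allowed
(g) forbidden (ΔS, ΔJ fail)
Total allowed: 5 of 7.

5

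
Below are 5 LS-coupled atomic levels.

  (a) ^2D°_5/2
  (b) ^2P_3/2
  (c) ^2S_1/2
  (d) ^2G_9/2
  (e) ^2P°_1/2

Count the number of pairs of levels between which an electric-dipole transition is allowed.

(a)–(b): allowed.
(a)–(c): forbidden (ΔL, ΔJ).
(a)–(d): forbidden (ΔL, ΔJ).
(a)–(e): forbidden (parity, ΔJ).
(b)–(c): forbidden (parity).
(b)–(d): forbidden (parity, ΔL, ΔJ).
(b)–(e): allowed.
(c)–(d): forbidden (parity, ΔL, ΔJ).
(c)–(e): allowed.
(d)–(e): forbidden (ΔL, ΔJ).
Allowed pairs: 3 of 10.

3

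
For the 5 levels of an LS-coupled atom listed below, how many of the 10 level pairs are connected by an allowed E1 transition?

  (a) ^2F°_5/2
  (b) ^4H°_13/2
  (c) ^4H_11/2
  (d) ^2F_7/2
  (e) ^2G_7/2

3

(a)–(b): forbidden (parity, ΔS, ΔL, ΔJ).
(a)–(c): forbidden (ΔS, ΔL, ΔJ).
(a)–(d): allowed.
(a)–(e): allowed.
(b)–(c): allowed.
(b)–(d): forbidden (ΔS, ΔL, ΔJ).
(b)–(e): forbidden (ΔS, ΔJ).
(c)–(d): forbidden (parity, ΔS, ΔL, ΔJ).
(c)–(e): forbidden (parity, ΔS, ΔJ).
(d)–(e): forbidden (parity).
Allowed pairs: 3 of 10.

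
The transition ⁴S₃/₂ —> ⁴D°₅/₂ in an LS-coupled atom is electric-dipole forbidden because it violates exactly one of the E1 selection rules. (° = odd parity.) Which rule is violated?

the ΔL = 0, ±1 rule

Initial level: S=3/2, L=0, J=3/2, parity even. Final level: S=3/2, L=2, J=5/2, parity odd.
ΔL = 0, ±1 (not L=0↔0): L: 0 → 2, ΔL = +2 — ✗.
ΔJ = 0, ±1 (not J=0↔0): J: 3/2 → 5/2, ΔJ = +1 — ✓.
Parity must change: even → odd — ✓.
ΔS = 0: S: 3/2 → 3/2 — ✓.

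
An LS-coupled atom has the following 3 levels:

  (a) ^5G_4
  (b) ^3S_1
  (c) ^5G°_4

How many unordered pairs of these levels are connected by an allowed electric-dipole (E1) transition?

(a)–(b): forbidden (parity, ΔS, ΔL, ΔJ).
(a)–(c): allowed.
(b)–(c): forbidden (ΔS, ΔL, ΔJ).
Allowed pairs: 1 of 3.

1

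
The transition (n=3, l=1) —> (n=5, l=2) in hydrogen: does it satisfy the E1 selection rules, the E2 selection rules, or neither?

E1

Δl = 2 − 1 = +1; l_i + l_f = 3.
E1 (Δl = ±1): satisfied.
E2 (Δl = 0,±2, l_i+l_f ≥ 2): not satisfied.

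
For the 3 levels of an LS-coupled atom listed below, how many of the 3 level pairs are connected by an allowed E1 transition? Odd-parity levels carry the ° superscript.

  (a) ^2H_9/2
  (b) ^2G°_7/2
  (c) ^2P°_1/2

1

(a)–(b): allowed.
(a)–(c): forbidden (ΔL, ΔJ).
(b)–(c): forbidden (parity, ΔL, ΔJ).
Allowed pairs: 1 of 3.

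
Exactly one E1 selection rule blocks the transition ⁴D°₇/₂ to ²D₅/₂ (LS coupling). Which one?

ΔJ = 0, ±1 (not J=0↔0): J: 7/2 → 5/2, ΔJ = -1 — ok.
ΔL = 0, ±1 (not L=0↔0): L: 2 → 2, ΔL = +0 — ok.
Parity must change: odd → even — ok.
ΔS = 0: S: 3/2 → 1/2 — fails.

the ΔS = 0 rule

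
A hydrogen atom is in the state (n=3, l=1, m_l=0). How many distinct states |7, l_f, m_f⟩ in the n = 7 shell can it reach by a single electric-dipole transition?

4

E1 requires Δl = ±1, so l_f ∈ {0, 2}; with 0 ≤ l_f ≤ n_f−1 = 6, the allowed l_f values are {0, 2}.
For l_f = 0: m_f ∈ {m_i−1, m_i, m_i+1} ∩ [−0, 0] = {0} → 1 state.
For l_f = 2: m_f ∈ {m_i−1, m_i, m_i+1} ∩ [−2, 2] = {-1, 0, 1} → 3 states.
Total: 4.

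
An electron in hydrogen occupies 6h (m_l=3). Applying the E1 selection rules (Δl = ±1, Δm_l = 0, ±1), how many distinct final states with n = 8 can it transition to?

6

E1 requires Δl = ±1, so l_f ∈ {4, 6}; with 0 ≤ l_f ≤ n_f−1 = 7, the allowed l_f values are {4, 6}.
For l_f = 4: m_f ∈ {m_i−1, m_i, m_i+1} ∩ [−4, 4] = {2, 3, 4} → 3 states.
For l_f = 6: m_f ∈ {m_i−1, m_i, m_i+1} ∩ [−6, 6] = {2, 3, 4} → 3 states.
Total: 6.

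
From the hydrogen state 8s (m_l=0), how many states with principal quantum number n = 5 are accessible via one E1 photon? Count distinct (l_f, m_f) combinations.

E1 requires Δl = ±1, so l_f ∈ {-1, 1}; with 0 ≤ l_f ≤ n_f−1 = 4, the allowed l_f values are {1}.
For l_f = 1: m_f ∈ {m_i−1, m_i, m_i+1} ∩ [−1, 1] = {-1, 0, 1} → 3 states.
Total: 3.

3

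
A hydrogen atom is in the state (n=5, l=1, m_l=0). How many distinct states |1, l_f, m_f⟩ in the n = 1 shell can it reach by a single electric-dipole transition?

1

E1 requires Δl = ±1, so l_f ∈ {0, 2}; with 0 ≤ l_f ≤ n_f−1 = 0, the allowed l_f values are {0}.
For l_f = 0: m_f ∈ {m_i−1, m_i, m_i+1} ∩ [−0, 0] = {0} → 1 state.
Total: 1.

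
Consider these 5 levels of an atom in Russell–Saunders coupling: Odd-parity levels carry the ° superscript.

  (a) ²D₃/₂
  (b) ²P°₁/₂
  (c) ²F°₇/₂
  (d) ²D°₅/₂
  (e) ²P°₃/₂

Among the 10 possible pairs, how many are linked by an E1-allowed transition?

3

(a)–(b): allowed.
(a)–(c): forbidden (ΔJ).
(a)–(d): allowed.
(a)–(e): allowed.
(b)–(c): forbidden (parity, ΔL, ΔJ).
(b)–(d): forbidden (parity, ΔJ).
(b)–(e): forbidden (parity).
(c)–(d): forbidden (parity).
(c)–(e): forbidden (parity, ΔL, ΔJ).
(d)–(e): forbidden (parity).
Allowed pairs: 3 of 10.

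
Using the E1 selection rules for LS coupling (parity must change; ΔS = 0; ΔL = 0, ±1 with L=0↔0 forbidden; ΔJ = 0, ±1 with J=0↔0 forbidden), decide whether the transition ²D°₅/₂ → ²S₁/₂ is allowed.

Parity must change: odd → even — satisfied.
ΔS = 0: S: 1/2 → 1/2 — satisfied.
ΔL = 0, ±1 (not L=0↔0): L: 2 → 0, ΔL = -2 — violated.
ΔJ = 0, ±1 (not J=0↔0): J: 5/2 → 1/2, ΔJ = -2 — violated.
Rule(s) violated: ΔL, ΔJ.

forbidden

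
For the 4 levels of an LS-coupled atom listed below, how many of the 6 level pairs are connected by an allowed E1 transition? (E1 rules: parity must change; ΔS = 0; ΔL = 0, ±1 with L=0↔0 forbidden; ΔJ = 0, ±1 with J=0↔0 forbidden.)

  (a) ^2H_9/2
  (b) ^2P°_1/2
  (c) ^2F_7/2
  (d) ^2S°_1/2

0

(a)–(b): forbidden (ΔL, ΔJ).
(a)–(c): forbidden (parity, ΔL).
(a)–(d): forbidden (ΔL, ΔJ).
(b)–(c): forbidden (ΔL, ΔJ).
(b)–(d): forbidden (parity).
(c)–(d): forbidden (ΔL, ΔJ).
Allowed pairs: 0 of 6.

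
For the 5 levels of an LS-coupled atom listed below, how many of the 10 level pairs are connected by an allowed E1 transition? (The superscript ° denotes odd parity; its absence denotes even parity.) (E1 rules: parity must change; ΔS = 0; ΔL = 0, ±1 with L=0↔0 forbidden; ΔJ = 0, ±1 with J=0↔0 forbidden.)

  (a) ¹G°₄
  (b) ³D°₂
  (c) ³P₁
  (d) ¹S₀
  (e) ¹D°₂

(a)–(b): forbidden (parity, ΔS, ΔL, ΔJ).
(a)–(c): forbidden (ΔS, ΔL, ΔJ).
(a)–(d): forbidden (ΔL, ΔJ).
(a)–(e): forbidden (parity, ΔL, ΔJ).
(b)–(c): allowed.
(b)–(d): forbidden (ΔS, ΔL, ΔJ).
(b)–(e): forbidden (parity, ΔS).
(c)–(d): forbidden (parity, ΔS).
(c)–(e): forbidden (ΔS).
(d)–(e): forbidden (ΔL, ΔJ).
Allowed pairs: 1 of 10.

1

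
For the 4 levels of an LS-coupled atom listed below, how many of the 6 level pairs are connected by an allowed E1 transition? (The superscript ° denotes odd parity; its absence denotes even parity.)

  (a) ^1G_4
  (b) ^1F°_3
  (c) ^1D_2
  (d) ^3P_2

(a)–(b): allowed.
(a)–(c): forbidden (parity, ΔL, ΔJ).
(a)–(d): forbidden (parity, ΔS, ΔL, ΔJ).
(b)–(c): allowed.
(b)–(d): forbidden (ΔS, ΔL).
(c)–(d): forbidden (parity, ΔS).
Allowed pairs: 2 of 6.

2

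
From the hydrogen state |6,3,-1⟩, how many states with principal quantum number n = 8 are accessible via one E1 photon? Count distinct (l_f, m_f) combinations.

6

E1 requires Δl = ±1, so l_f ∈ {2, 4}; with 0 ≤ l_f ≤ n_f−1 = 7, the allowed l_f values are {2, 4}.
For l_f = 2: m_f ∈ {m_i−1, m_i, m_i+1} ∩ [−2, 2] = {-2, -1, 0} → 3 states.
For l_f = 4: m_f ∈ {m_i−1, m_i, m_i+1} ∩ [−4, 4] = {-2, -1, 0} → 3 states.
Total: 6.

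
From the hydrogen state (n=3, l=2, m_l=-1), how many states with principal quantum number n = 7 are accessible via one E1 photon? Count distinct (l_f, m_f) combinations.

E1 requires Δl = ±1, so l_f ∈ {1, 3}; with 0 ≤ l_f ≤ n_f−1 = 6, the allowed l_f values are {1, 3}.
For l_f = 1: m_f ∈ {m_i−1, m_i, m_i+1} ∩ [−1, 1] = {-1, 0} → 2 states.
For l_f = 3: m_f ∈ {m_i−1, m_i, m_i+1} ∩ [−3, 3] = {-2, -1, 0} → 3 states.
Total: 5.

5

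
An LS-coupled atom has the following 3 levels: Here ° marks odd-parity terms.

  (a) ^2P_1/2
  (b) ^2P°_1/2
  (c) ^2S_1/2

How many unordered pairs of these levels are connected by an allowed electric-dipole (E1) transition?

(a)–(b): allowed.
(a)–(c): forbidden (parity).
(b)–(c): allowed.
Allowed pairs: 2 of 3.

2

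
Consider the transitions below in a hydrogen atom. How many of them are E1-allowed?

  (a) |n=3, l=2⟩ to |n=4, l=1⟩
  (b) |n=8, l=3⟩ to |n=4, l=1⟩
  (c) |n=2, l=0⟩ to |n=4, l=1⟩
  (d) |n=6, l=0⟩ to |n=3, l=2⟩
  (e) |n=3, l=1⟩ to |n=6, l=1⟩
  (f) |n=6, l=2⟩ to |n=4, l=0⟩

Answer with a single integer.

(a) allowed
(b) forbidden — Δl = -2 (E1 requires Δl = ±1)
(c) allowed
(d) forbidden — Δl = +2 (E1 requires Δl = ±1)
(e) forbidden — Δl = +0 (E1 requires Δl = ±1)
(f) forbidden — Δl = -2 (E1 requires Δl = ±1)
Total allowed: 2 of 6.

2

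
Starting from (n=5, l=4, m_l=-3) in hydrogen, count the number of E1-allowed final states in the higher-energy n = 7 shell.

5

E1 requires Δl = ±1, so l_f ∈ {3, 5}; with 0 ≤ l_f ≤ n_f−1 = 6, the allowed l_f values are {3, 5}.
For l_f = 3: m_f ∈ {m_i−1, m_i, m_i+1} ∩ [−3, 3] = {-3, -2} → 2 states.
For l_f = 5: m_f ∈ {m_i−1, m_i, m_i+1} ∩ [−5, 5] = {-4, -3, -2} → 3 states.
Total: 5.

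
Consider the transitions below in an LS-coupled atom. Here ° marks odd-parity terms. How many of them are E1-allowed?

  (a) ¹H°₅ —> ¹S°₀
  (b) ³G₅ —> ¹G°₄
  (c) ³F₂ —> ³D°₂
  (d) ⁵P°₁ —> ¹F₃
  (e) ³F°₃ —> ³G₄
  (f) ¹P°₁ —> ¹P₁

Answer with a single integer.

(a) forbidden (parity, ΔL, ΔJ fail)
(b) forbidden (ΔS fails)
(c) allowed
(d) forbidden (ΔS, ΔL, ΔJ fail)
(e) allowed
(f) allowed
Total allowed: 3 of 6.

3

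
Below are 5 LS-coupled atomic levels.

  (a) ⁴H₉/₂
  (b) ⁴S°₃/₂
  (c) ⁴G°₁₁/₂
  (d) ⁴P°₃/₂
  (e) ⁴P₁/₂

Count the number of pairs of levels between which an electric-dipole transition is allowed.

(a)–(b): forbidden (ΔL, ΔJ).
(a)–(c): allowed.
(a)–(d): forbidden (ΔL, ΔJ).
(a)–(e): forbidden (parity, ΔL, ΔJ).
(b)–(c): forbidden (parity, ΔL, ΔJ).
(b)–(d): forbidden (parity).
(b)–(e): allowed.
(c)–(d): forbidden (parity, ΔL, ΔJ).
(c)–(e): forbidden (ΔL, ΔJ).
(d)–(e): allowed.
Allowed pairs: 3 of 10.

3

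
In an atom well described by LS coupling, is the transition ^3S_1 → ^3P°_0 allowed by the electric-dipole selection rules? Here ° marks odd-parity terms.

Parity must change: even → odd — satisfied.
ΔS = 0: S: 1 → 1 — satisfied.
ΔL = 0, ±1 (not L=0↔0): L: 0 → 1, ΔL = +1 — satisfied.
ΔJ = 0, ±1 (not J=0↔0): J: 1 → 0, ΔJ = -1 — satisfied.
All four E1 rules are satisfied.

allowed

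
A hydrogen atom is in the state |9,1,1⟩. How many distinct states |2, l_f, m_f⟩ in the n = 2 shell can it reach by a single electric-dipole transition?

E1 requires Δl = ±1, so l_f ∈ {0, 2}; with 0 ≤ l_f ≤ n_f−1 = 1, the allowed l_f values are {0}.
For l_f = 0: m_f ∈ {m_i−1, m_i, m_i+1} ∩ [−0, 0] = {0} → 1 state.
Total: 1.

1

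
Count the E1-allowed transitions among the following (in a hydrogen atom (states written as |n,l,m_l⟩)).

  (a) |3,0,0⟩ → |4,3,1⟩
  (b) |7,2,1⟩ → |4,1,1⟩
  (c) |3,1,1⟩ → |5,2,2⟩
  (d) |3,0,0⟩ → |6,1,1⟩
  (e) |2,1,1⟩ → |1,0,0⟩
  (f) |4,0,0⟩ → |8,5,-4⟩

(a) forbidden — Δl = +3 (E1 requires Δl = ±1)
(b) allowed
(c) allowed
(d) allowed
(e) allowed
(f) forbidden — Δl = +5 (E1 requires Δl = ±1); Δm_l = -4 (E1 requires Δm_l = 0, ±1)
Total allowed: 4 of 6.

4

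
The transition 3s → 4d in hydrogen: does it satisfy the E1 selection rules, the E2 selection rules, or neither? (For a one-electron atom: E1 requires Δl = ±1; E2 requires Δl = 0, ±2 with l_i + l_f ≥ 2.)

Δl = 2 − 0 = +2; l_i + l_f = 2.
E1 (Δl = ±1): not satisfied.
E2 (Δl = 0,±2, l_i+l_f ≥ 2): satisfied.

E2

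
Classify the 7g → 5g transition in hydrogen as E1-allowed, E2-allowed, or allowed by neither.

Δl = 4 − 4 = +0; l_i + l_f = 8.
E1 (Δl = ±1): not satisfied.
E2 (Δl = 0,±2, l_i+l_f ≥ 2): satisfied.

E2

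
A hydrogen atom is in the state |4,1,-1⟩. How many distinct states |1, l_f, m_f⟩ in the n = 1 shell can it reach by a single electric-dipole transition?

E1 requires Δl = ±1, so l_f ∈ {0, 2}; with 0 ≤ l_f ≤ n_f−1 = 0, the allowed l_f values are {0}.
For l_f = 0: m_f ∈ {m_i−1, m_i, m_i+1} ∩ [−0, 0] = {0} → 1 state.
Total: 1.

1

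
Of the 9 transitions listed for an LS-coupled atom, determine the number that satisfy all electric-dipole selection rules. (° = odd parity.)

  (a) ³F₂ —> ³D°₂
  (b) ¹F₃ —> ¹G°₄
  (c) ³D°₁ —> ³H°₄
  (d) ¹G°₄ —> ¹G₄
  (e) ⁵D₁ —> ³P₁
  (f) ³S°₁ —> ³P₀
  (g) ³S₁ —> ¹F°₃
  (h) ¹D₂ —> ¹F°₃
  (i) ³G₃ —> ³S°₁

5

(a) allowed
(b) allowed
(c) forbidden (parity, ΔL, ΔJ fail)
(d) allowed
(e) forbidden (parity, ΔS fail)
(f) allowed
(g) forbidden (ΔS, ΔL, ΔJ fail)
(h) allowed
(i) forbidden (ΔL, ΔJ fail)
Total allowed: 5 of 9.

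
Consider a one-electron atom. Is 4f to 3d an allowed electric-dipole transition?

Initial l = 3, final l = 2, so Δl = -1. E1 requires Δl = ±1: ok.
All E1 selection rules are satisfied.

allowed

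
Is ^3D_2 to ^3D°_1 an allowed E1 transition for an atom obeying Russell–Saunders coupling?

Parity must change: even → odd — ok.
ΔS = 0: S: 1 → 1 — ok.
ΔL = 0, ±1 (not L=0↔0): L: 2 → 2, ΔL = +0 — ok.
ΔJ = 0, ±1 (not J=0↔0): J: 2 → 1, ΔJ = -1 — ok.
All four E1 rules are satisfied.

allowed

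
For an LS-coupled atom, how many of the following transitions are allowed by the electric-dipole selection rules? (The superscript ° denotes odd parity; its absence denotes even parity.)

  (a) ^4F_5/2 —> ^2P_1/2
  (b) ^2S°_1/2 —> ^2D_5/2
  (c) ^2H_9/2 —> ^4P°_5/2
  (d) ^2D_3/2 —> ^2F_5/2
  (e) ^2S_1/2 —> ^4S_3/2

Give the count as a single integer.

0

(a) forbidden (parity, ΔS, ΔL, ΔJ fail)
(b) forbidden (ΔL, ΔJ fail)
(c) forbidden (ΔS, ΔL, ΔJ fail)
(d) forbidden (parity fails)
(e) forbidden (parity, ΔS, ΔL fail)
Total allowed: 0 of 5.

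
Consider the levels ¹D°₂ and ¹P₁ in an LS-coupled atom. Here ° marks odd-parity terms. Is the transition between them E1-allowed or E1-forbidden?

allowed

ΔS = 0: S: 0 → 0 — passes.
ΔL = 0, ±1 (not L=0↔0): L: 2 → 1, ΔL = -1 — passes.
ΔJ = 0, ±1 (not J=0↔0): J: 2 → 1, ΔJ = -1 — passes.
Parity must change: odd → even — passes.
All four E1 rules are satisfied.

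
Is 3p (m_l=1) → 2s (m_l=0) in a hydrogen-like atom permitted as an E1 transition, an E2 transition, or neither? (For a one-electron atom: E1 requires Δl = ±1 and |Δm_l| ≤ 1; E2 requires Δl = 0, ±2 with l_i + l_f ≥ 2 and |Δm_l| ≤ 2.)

E1

Δl = 0 − 1 = -1; l_i + l_f = 1.
Δm_l = -1.
E1 (Δl = ±1, |Δm_l| ≤ 1): satisfied.
E2 (Δl = 0,±2, l_i+l_f ≥ 2, |Δm_l| ≤ 2): not satisfied.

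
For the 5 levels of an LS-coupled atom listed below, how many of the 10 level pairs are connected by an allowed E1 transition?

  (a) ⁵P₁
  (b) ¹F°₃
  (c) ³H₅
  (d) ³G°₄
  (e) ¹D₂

2

(a)–(b): forbidden (ΔS, ΔL, ΔJ).
(a)–(c): forbidden (parity, ΔS, ΔL, ΔJ).
(a)–(d): forbidden (ΔS, ΔL, ΔJ).
(a)–(e): forbidden (parity, ΔS).
(b)–(c): forbidden (ΔS, ΔL, ΔJ).
(b)–(d): forbidden (parity, ΔS).
(b)–(e): allowed.
(c)–(d): allowed.
(c)–(e): forbidden (parity, ΔS, ΔL, ΔJ).
(d)–(e): forbidden (ΔS, ΔL, ΔJ).
Allowed pairs: 2 of 10.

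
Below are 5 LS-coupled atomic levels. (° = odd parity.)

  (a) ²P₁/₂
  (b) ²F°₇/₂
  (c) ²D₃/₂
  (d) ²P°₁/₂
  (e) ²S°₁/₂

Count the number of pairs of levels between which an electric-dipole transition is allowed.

3

(a)–(b): forbidden (ΔL, ΔJ).
(a)–(c): forbidden (parity).
(a)–(d): allowed.
(a)–(e): allowed.
(b)–(c): forbidden (ΔJ).
(b)–(d): forbidden (parity, ΔL, ΔJ).
(b)–(e): forbidden (parity, ΔL, ΔJ).
(c)–(d): allowed.
(c)–(e): forbidden (ΔL).
(d)–(e): forbidden (parity).
Allowed pairs: 3 of 10.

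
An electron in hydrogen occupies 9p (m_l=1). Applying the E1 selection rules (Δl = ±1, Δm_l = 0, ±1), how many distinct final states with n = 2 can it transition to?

E1 requires Δl = ±1, so l_f ∈ {0, 2}; with 0 ≤ l_f ≤ n_f−1 = 1, the allowed l_f values are {0}.
For l_f = 0: m_f ∈ {m_i−1, m_i, m_i+1} ∩ [−0, 0] = {0} → 1 state.
Total: 1.

1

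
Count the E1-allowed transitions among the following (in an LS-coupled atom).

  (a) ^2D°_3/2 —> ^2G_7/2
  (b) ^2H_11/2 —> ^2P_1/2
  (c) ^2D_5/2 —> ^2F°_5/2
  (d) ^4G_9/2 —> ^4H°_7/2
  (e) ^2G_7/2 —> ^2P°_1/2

(a) forbidden (ΔL, ΔJ fail)
(b) forbidden (parity, ΔL, ΔJ fail)
(c) allowed
(d) allowed
(e) forbidden (ΔL, ΔJ fail)
Total allowed: 2 of 5.

2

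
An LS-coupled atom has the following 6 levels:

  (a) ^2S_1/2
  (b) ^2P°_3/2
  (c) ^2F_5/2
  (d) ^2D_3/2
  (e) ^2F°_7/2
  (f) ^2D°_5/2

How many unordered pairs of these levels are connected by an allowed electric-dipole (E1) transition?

(a)–(b): allowed.
(a)–(c): forbidden (parity, ΔL, ΔJ).
(a)–(d): forbidden (parity, ΔL).
(a)–(e): forbidden (ΔL, ΔJ).
(a)–(f): forbidden (ΔL, ΔJ).
(b)–(c): forbidden (ΔL).
(b)–(d): allowed.
(b)–(e): forbidden (parity, ΔL, ΔJ).
(b)–(f): forbidden (parity).
(c)–(d): forbidden (parity).
(c)–(e): allowed.
(c)–(f): allowed.
(d)–(e): forbidden (ΔJ).
(d)–(f): allowed.
(e)–(f): forbidden (parity).
Allowed pairs: 5 of 15.

5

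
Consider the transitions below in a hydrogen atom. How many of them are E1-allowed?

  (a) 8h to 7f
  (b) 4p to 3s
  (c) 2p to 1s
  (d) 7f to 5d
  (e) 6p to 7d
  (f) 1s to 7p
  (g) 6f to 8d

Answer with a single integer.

(a) forbidden — Δl = -2 (E1 requires Δl = ±1)
(b) allowed
(c) allowed
(d) allowed
(e) allowed
(f) allowed
(g) allowed
Total allowed: 6 of 7.

6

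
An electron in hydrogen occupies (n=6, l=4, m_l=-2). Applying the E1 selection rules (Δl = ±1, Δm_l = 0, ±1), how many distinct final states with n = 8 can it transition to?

6

E1 requires Δl = ±1, so l_f ∈ {3, 5}; with 0 ≤ l_f ≤ n_f−1 = 7, the allowed l_f values are {3, 5}.
For l_f = 3: m_f ∈ {m_i−1, m_i, m_i+1} ∩ [−3, 3] = {-3, -2, -1} → 3 states.
For l_f = 5: m_f ∈ {m_i−1, m_i, m_i+1} ∩ [−5, 5] = {-3, -2, -1} → 3 states.
Total: 6.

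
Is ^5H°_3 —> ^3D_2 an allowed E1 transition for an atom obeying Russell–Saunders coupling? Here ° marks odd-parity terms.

forbidden

Reading off the term symbols: S 2→1, L 5→2, J 3→2, parity odd→even.
Parity must change: odd → even — satisfied.
ΔL = 0, ±1 (not L=0↔0): L: 5 → 2, ΔL = -3 — violated.
ΔS = 0: S: 2 → 1 — violated.
ΔJ = 0, ±1 (not J=0↔0): J: 3 → 2, ΔJ = -1 — satisfied.
Rule(s) violated: ΔS, ΔL.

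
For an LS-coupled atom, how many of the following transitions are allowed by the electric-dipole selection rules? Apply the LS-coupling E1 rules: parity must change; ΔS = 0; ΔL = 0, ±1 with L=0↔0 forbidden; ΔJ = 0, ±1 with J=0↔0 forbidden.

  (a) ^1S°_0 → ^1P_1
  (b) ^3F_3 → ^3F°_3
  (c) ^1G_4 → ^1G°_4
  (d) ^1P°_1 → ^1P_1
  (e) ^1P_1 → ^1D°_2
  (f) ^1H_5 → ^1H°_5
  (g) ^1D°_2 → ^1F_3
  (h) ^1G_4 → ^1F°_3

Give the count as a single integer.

8

(a) allowed
(b) allowed
(c) allowed
(d) allowed
(e) allowed
(f) allowed
(g) allowed
(h) allowed
Total allowed: 8 of 8.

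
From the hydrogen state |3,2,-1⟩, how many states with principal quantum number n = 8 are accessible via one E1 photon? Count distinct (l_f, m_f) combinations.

E1 requires Δl = ±1, so l_f ∈ {1, 3}; with 0 ≤ l_f ≤ n_f−1 = 7, the allowed l_f values are {1, 3}.
For l_f = 1: m_f ∈ {m_i−1, m_i, m_i+1} ∩ [−1, 1] = {-1, 0} → 2 states.
For l_f = 3: m_f ∈ {m_i−1, m_i, m_i+1} ∩ [−3, 3] = {-2, -1, 0} → 3 states.
Total: 5.

5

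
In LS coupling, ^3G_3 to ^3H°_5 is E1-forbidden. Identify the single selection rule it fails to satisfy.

Initial level: S=1, L=4, J=3, parity even. Final level: S=1, L=5, J=5, parity odd.
ΔJ = 0, ±1 (not J=0↔0): J: 3 → 5, ΔJ = +2 — violated.
ΔS = 0: S: 1 → 1 — satisfied.
Parity must change: even → odd — satisfied.
ΔL = 0, ±1 (not L=0↔0): L: 4 → 5, ΔL = +1 — satisfied.

the ΔJ = 0, ±1 rule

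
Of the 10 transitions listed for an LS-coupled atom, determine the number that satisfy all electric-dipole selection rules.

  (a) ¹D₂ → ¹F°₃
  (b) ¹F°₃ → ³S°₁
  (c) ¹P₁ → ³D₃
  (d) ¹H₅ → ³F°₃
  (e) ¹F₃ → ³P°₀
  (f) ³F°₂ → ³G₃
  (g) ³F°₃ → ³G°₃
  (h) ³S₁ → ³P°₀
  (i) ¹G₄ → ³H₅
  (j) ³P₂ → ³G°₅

(a) allowed
(b) forbidden (parity, ΔS, ΔL, ΔJ fail)
(c) forbidden (parity, ΔS, ΔJ fail)
(d) forbidden (ΔS, ΔL, ΔJ fail)
(e) forbidden (ΔS, ΔL, ΔJ fail)
(f) allowed
(g) forbidden (parity fails)
(h) allowed
(i) forbidden (parity, ΔS fail)
(j) forbidden (ΔL, ΔJ fail)
Total allowed: 3 of 10.

3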